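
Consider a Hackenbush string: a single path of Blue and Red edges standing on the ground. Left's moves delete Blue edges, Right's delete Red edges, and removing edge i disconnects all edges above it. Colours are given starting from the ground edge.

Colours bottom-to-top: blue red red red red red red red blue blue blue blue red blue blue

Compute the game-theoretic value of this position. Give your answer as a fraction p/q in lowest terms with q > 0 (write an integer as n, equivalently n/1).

247/16384

Build value(s[:k]) for k = 1..15, string s = blue red red red red red red red blue blue blue blue red blue blue.
value_1 [b]  L=[0]  R=[]  so 1
value_2 [br]  L=[0]  R=[1]  so 1/2
value_3 [brr]  L=[0]  R=[1/2,1]  so 1/4
value_4 [brrr]  L=[0]  R=[1/4,1/2,1]  so 1/8
value_5 [brrrr]  L=[0]  R=[1/8,1/4,1/2,1]  so 1/16
value_6 [brrrrr]  L=[0]  R=[1/16,1/8,1/4,1/2,1]  so 1/32
value_7 [brrrrrr]  L=[0]  R=[1/32,1/16,1/8,1/4,1/2,1]  so 1/64
value_8 [brrrrrrr]  L=[0]  R=[1/64,1/32,1/16,1/8,1/4,1/2,1]  so 1/128
value_9 [brrrrrrrb]  L=[0,1/128]  R=[1/64,1/32,1/16,1/8,1/4,1/2,1]  so 3/256
value_10 [brrrrrrrbb]  L=[0,1/128,3/256]  R=[1/64,1/32,1/16,1/8,1/4,1/2,1]  so 7/512
value_11 [brrrrrrrbbb]  L=[0,1/128,3/256,7/512]  R=[1/64,1/32,1/16,1/8,1/4,1/2,1]  so 15/1024
value_12 [brrrrrrrbbbb]  L=[0,1/128,3/256,7/512,15/1024]  R=[1/64,1/32,1/16,1/8,1/4,1/2,1]  so 31/2048
value_13 [brrrrrrrbbbbr]  L=[0,1/128,3/256,7/512,15/1024]  R=[31/2048,1/64,1/32,1/16,1/8,1/4,1/2,1]  so 61/4096
value_14 [brrrrrrrbbbbrb]  L=[0,1/128,3/256,7/512,15/1024,61/4096]  R=[31/2048,1/64,1/32,1/16,1/8,1/4,1/2,1]  so 123/8192
value_15 [brrrrrrrbbbbrbb]  L=[0,1/128,3/256,7/512,15/1024,61/4096,123/8192]  R=[31/2048,1/64,1/32,1/16,1/8,1/4,1/2,1]  so 247/16384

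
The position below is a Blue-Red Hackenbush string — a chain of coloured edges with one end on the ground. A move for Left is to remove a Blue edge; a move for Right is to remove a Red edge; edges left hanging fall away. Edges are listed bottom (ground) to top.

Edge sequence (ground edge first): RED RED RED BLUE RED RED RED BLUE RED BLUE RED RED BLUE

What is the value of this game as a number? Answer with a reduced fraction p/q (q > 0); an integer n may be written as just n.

-2989/1024

Build val(s[:k]) for k = 1..13, string s = RED RED RED BLUE RED RED RED BLUE RED BLUE RED RED BLUE.
edge 1 of 13 (RED): { ∅ | 0 } gives -1
edge 2 of 13 (RED): { ∅ | -1,0 } gives -2
edge 3 of 13 (RED): { ∅ | -2,-1,0 } gives -3
edge 4 of 13 (BLUE): { -3 | -2,-1,0 } gives -5/2
edge 5 of 13 (RED): { -3 | -5/2,-2,-1,0 } gives -11/4
edge 6 of 13 (RED): { -3 | -11/4,-5/2,-2,-1,0 } gives -23/8
edge 7 of 13 (RED): { -3 | -23/8,-11/4,-5/2,-2,-1,0 } gives -47/16
edge 8 of 13 (BLUE): { -3,-47/16 | -23/8,-11/4,-5/2,-2,-1,0 } gives -93/32
edge 9 of 13 (RED): { -3,-47/16 | -93/32,-23/8,-11/4,-5/2,-2,-1,0 } gives -187/64
edge 10 of 13 (BLUE): { -3,-47/16,-187/64 | -93/32,-23/8,-11/4,-5/2,-2,-1,0 } gives -373/128
edge 11 of 13 (RED): { -3,-47/16,-187/64 | -373/128,-93/32,-23/8,-11/4,-5/2,-2,-1,0 } gives -747/256
edge 12 of 13 (RED): { -3,-47/16,-187/64 | -747/256,-373/128,-93/32,-23/8,-11/4,-5/2,-2,-1,0 } gives -1495/512
edge 13 of 13 (BLUE): { -3,-47/16,-187/64,-1495/512 | -747/256,-373/128,-93/32,-23/8,-11/4,-5/2,-2,-1,0 } gives -2989/1024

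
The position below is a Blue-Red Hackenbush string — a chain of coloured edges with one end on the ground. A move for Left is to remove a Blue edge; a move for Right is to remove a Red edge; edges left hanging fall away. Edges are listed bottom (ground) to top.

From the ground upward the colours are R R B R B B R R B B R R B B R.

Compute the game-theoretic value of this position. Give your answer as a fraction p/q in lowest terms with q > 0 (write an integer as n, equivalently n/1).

edge 1 of 15 (R): { ∅ | 0 } gives -1
edge 2 of 15 (R): { ∅ | -1; 0 } gives -2
edge 3 of 15 (B): { -2 | -1; 0 } gives -3/2
edge 4 of 15 (R): { -2 | -3/2; -1; 0 } gives -7/4
edge 5 of 15 (B): { -2; -7/4 | -3/2; -1; 0 } gives -13/8
edge 6 of 15 (B): { -2; -7/4; -13/8 | -3/2; -1; 0 } gives -25/16
edge 7 of 15 (R): { -2; -7/4; -13/8 | -25/16; -3/2; -1; 0 } gives -51/32
edge 8 of 15 (R): { -2; -7/4; -13/8 | -51/32; -25/16; -3/2; -1; 0 } gives -103/64
edge 9 of 15 (B): { -2; -7/4; -13/8; -103/64 | -51/32; -25/16; -3/2; -1; 0 } gives -205/128
edge 10 of 15 (B): { -2; -7/4; -13/8; -103/64; -205/128 | -51/32; -25/16; -3/2; -1; 0 } gives -409/256
edge 11 of 15 (R): { -2; -7/4; -13/8; -103/64; -205/128 | -409/256; -51/32; -25/16; -3/2; -1; 0 } gives -819/512
edge 12 of 15 (R): { -2; -7/4; -13/8; -103/64; -205/128 | -819/512; -409/256; -51/32; -25/16; -3/2; -1; 0 } gives -1639/1024
edge 13 of 15 (B): { -2; -7/4; -13/8; -103/64; -205/128; -1639/1024 | -819/512; -409/256; -51/32; -25/16; -3/2; -1; 0 } gives -3277/2048
edge 14 of 15 (B): { -2; -7/4; -13/8; -103/64; -205/128; -1639/1024; -3277/2048 | -819/512; -409/256; -51/32; -25/16; -3/2; -1; 0 } gives -6553/4096
edge 15 of 15 (R): { -2; -7/4; -13/8; -103/64; -205/128; -1639/1024; -3277/2048 | -6553/4096; -819/512; -409/256; -51/32; -25/16; -3/2; -1; 0 } gives -13107/8192

-13107/8192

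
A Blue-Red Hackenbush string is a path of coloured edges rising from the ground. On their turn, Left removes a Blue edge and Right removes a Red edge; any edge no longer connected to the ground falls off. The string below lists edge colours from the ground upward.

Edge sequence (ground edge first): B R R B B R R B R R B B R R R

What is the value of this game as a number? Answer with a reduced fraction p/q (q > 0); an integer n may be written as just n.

edge 1 of 15 (B): { 0 | none } — 1
edge 2 of 15 (R): { 0 | 1 } — 1/2
edge 3 of 15 (R): { 0 | 1/2,1 } — 1/4
edge 4 of 15 (B): { 0,1/4 | 1/2,1 } — 3/8
edge 5 of 15 (B): { 0,1/4,3/8 | 1/2,1 } — 7/16
edge 6 of 15 (R): { 0,1/4,3/8 | 7/16,1/2,1 } — 13/32
edge 7 of 15 (R): { 0,1/4,3/8 | 13/32,7/16,1/2,1 } — 25/64
edge 8 of 15 (B): { 0,1/4,3/8,25/64 | 13/32,7/16,1/2,1 } — 51/128
edge 9 of 15 (R): { 0,1/4,3/8,25/64 | 51/128,13/32,7/16,1/2,1 } — 101/256
edge 10 of 15 (R): { 0,1/4,3/8,25/64 | 101/256,51/128,13/32,7/16,1/2,1 } — 201/512
edge 11 of 15 (B): { 0,1/4,3/8,25/64,201/512 | 101/256,51/128,13/32,7/16,1/2,1 } — 403/1024
edge 12 of 15 (B): { 0,1/4,3/8,25/64,201/512,403/1024 | 101/256,51/128,13/32,7/16,1/2,1 } — 807/2048
edge 13 of 15 (R): { 0,1/4,3/8,25/64,201/512,403/1024 | 807/2048,101/256,51/128,13/32,7/16,1/2,1 } — 1613/4096
edge 14 of 15 (R): { 0,1/4,3/8,25/64,201/512,403/1024 | 1613/4096,807/2048,101/256,51/128,13/32,7/16,1/2,1 } — 3225/8192
edge 15 of 15 (R): { 0,1/4,3/8,25/64,201/512,403/1024 | 3225/8192,1613/4096,807/2048,101/256,51/128,13/32,7/16,1/2,1 } — 6449/16384

6449/16384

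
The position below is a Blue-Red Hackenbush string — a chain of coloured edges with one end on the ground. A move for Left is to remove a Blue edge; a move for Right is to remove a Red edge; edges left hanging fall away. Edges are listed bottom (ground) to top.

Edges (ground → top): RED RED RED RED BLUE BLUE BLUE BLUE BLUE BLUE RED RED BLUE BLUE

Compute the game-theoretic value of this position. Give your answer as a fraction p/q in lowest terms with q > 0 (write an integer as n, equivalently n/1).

-3097/1024

G(R) = { none | 0 } -> -1
G(RR) = { none | -1 0 } -> -2
G(RRR) = { none | -2 -1 0 } -> -3
G(RRRR) = { none | -3 -2 -1 0 } -> -4
G(RRRRB) = { -4 | -3 -2 -1 0 } -> -7/2
G(RRRRBB) = { -4 -7/2 | -3 -2 -1 0 } -> -13/4
G(RRRRBBB) = { -4 -7/2 -13/4 | -3 -2 -1 0 } -> -25/8
G(RRRRBBBB) = { -4 -7/2 -13/4 -25/8 | -3 -2 -1 0 } -> -49/16
G(RRRRBBBBB) = { -4 -7/2 -13/4 -25/8 -49/16 | -3 -2 -1 0 } -> -97/32
G(RRRRBBBBBB) = { -4 -7/2 -13/4 -25/8 -49/16 -97/32 | -3 -2 -1 0 } -> -193/64
G(RRRRBBBBBBR) = { -4 -7/2 -13/4 -25/8 -49/16 -97/32 | -193/64 -3 -2 -1 0 } -> -387/128
G(RRRRBBBBBBRR) = { -4 -7/2 -13/4 -25/8 -49/16 -97/32 | -387/128 -193/64 -3 -2 -1 0 } -> -775/256
G(RRRRBBBBBBRRB) = { -4 -7/2 -13/4 -25/8 -49/16 -97/32 -775/256 | -387/128 -193/64 -3 -2 -1 0 } -> -1549/512
G(RRRRBBBBBBRRBB) = { -4 -7/2 -13/4 -25/8 -49/16 -97/32 -775/256 -1549/512 | -387/128 -193/64 -3 -2 -1 0 } -> -3097/1024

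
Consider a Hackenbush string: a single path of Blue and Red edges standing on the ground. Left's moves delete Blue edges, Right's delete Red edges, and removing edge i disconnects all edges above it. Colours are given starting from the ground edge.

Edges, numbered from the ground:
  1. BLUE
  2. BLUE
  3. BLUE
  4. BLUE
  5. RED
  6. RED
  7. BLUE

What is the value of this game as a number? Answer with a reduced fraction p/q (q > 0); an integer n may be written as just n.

27/8

edge 1 of 7 (BLUE): { 0 | none } => 1
edge 2 of 7 (BLUE): { 0; 1 | none } => 2
edge 3 of 7 (BLUE): { 0; 1; 2 | none } => 3
edge 4 of 7 (BLUE): { 0; 1; 2; 3 | none } => 4
edge 5 of 7 (RED): { 0; 1; 2; 3 | 4 } => 7/2
edge 6 of 7 (RED): { 0; 1; 2; 3 | 7/2; 4 } => 13/4
edge 7 of 7 (BLUE): { 0; 1; 2; 3; 13/4 | 7/2; 4 } => 27/8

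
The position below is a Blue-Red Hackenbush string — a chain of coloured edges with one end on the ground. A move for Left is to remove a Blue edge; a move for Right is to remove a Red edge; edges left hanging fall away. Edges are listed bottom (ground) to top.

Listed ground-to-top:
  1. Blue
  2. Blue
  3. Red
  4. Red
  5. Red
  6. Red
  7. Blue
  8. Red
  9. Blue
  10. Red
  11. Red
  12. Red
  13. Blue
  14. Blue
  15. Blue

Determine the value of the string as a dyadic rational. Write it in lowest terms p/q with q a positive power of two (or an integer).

Recurse on prefixes of the 15-edge string Blue Blue Red Red Red Red Blue Red Blue Red Red Red Blue Blue Blue:
B: Left { 0 }, Right { ∅ } gives simplest 1
BB: Left { 0, 1 }, Right { ∅ } gives simplest 2
BBR: Left { 0, 1 }, Right { 2 } gives simplest 3/2
BBRR: Left { 0, 1 }, Right { 3/2, 2 } gives simplest 5/4
BBRRR: Left { 0, 1 }, Right { 5/4, 3/2, 2 } gives simplest 9/8
BBRRRR: Left { 0, 1 }, Right { 9/8, 5/4, 3/2, 2 } gives simplest 17/16
BBRRRRB: Left { 0, 1, 17/16 }, Right { 9/8, 5/4, 3/2, 2 } gives simplest 35/32
BBRRRRBR: Left { 0, 1, 17/16 }, Right { 35/32, 9/8, 5/4, 3/2, 2 } gives simplest 69/64
BBRRRRBRB: Left { 0, 1, 17/16, 69/64 }, Right { 35/32, 9/8, 5/4, 3/2, 2 } gives simplest 139/128
BBRRRRBRBR: Left { 0, 1, 17/16, 69/64 }, Right { 139/128, 35/32, 9/8, 5/4, 3/2, 2 } gives simplest 277/256
BBRRRRBRBRR: Left { 0, 1, 17/16, 69/64 }, Right { 277/256, 139/128, 35/32, 9/8, 5/4, 3/2, 2 } gives simplest 553/512
BBRRRRBRBRRR: Left { 0, 1, 17/16, 69/64 }, Right { 553/512, 277/256, 139/128, 35/32, 9/8, 5/4, 3/2, 2 } gives simplest 1105/1024
BBRRRRBRBRRRB: Left { 0, 1, 17/16, 69/64, 1105/1024 }, Right { 553/512, 277/256, 139/128, 35/32, 9/8, 5/4, 3/2, 2 } gives simplest 2211/2048
BBRRRRBRBRRRBB: Left { 0, 1, 17/16, 69/64, 1105/1024, 2211/2048 }, Right { 553/512, 277/256, 139/128, 35/32, 9/8, 5/4, 3/2, 2 } gives simplest 4423/4096
BBRRRRBRBRRRBBB: Left { 0, 1, 17/16, 69/64, 1105/1024, 2211/2048, 4423/4096 }, Right { 553/512, 277/256, 139/128, 35/32, 9/8, 5/4, 3/2, 2 } gives simplest 8847/8192

8847/8192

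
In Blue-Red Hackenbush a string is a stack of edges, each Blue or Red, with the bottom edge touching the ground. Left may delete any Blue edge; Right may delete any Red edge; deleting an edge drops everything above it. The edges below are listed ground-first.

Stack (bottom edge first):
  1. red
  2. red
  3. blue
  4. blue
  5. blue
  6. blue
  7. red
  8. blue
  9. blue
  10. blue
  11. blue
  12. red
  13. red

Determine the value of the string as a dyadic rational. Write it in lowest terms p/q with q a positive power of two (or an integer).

1 of 13 · r · max L −∞ · min R 0 = -1
2 of 13 · rr · max L −∞ · min R -1 = -2
3 of 13 · rrb · max L -2 · min R -1 = -3/2
4 of 13 · rrbb · max L -3/2 · min R -1 = -5/4
5 of 13 · rrbbb · max L -5/4 · min R -1 = -9/8
6 of 13 · rrbbbb · max L -9/8 · min R -1 = -17/16
7 of 13 · rrbbbbr · max L -9/8 · min R -17/16 = -35/32
8 of 13 · rrbbbbrb · max L -35/32 · min R -17/16 = -69/64
9 of 13 · rrbbbbrbb · max L -69/64 · min R -17/16 = -137/128
10 of 13 · rrbbbbrbbb · max L -137/128 · min R -17/16 = -273/256
11 of 13 · rrbbbbrbbbb · max L -273/256 · min R -17/16 = -545/512
12 of 13 · rrbbbbrbbbbr · max L -273/256 · min R -545/512 = -1091/1024
13 of 13 · rrbbbbrbbbbrr · max L -273/256 · min R -1091/1024 = -2183/2048

-2183/2048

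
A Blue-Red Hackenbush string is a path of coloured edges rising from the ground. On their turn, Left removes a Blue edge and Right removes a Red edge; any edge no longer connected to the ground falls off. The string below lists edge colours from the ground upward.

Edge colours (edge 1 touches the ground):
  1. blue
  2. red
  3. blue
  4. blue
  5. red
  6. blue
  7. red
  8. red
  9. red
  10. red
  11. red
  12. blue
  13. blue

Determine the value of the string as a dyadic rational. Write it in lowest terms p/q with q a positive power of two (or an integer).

edge 1 of 13 (blue): { 0 | · } gives 1
edge 2 of 13 (red): { 0 | 1 } gives 1/2
edge 3 of 13 (blue): { 0, 1/2 | 1 } gives 3/4
edge 4 of 13 (blue): { 0, 1/2, 3/4 | 1 } gives 7/8
edge 5 of 13 (red): { 0, 1/2, 3/4 | 7/8, 1 } gives 13/16
edge 6 of 13 (blue): { 0, 1/2, 3/4, 13/16 | 7/8, 1 } gives 27/32
edge 7 of 13 (red): { 0, 1/2, 3/4, 13/16 | 27/32, 7/8, 1 } gives 53/64
edge 8 of 13 (red): { 0, 1/2, 3/4, 13/16 | 53/64, 27/32, 7/8, 1 } gives 105/128
edge 9 of 13 (red): { 0, 1/2, 3/4, 13/16 | 105/128, 53/64, 27/32, 7/8, 1 } gives 209/256
edge 10 of 13 (red): { 0, 1/2, 3/4, 13/16 | 209/256, 105/128, 53/64, 27/32, 7/8, 1 } gives 417/512
edge 11 of 13 (red): { 0, 1/2, 3/4, 13/16 | 417/512, 209/256, 105/128, 53/64, 27/32, 7/8, 1 } gives 833/1024
edge 12 of 13 (blue): { 0, 1/2, 3/4, 13/16, 833/1024 | 417/512, 209/256, 105/128, 53/64, 27/32, 7/8, 1 } gives 1667/2048
edge 13 of 13 (blue): { 0, 1/2, 3/4, 13/16, 833/1024, 1667/2048 | 417/512, 209/256, 105/128, 53/64, 27/32, 7/8, 1 } gives 3335/4096

3335/4096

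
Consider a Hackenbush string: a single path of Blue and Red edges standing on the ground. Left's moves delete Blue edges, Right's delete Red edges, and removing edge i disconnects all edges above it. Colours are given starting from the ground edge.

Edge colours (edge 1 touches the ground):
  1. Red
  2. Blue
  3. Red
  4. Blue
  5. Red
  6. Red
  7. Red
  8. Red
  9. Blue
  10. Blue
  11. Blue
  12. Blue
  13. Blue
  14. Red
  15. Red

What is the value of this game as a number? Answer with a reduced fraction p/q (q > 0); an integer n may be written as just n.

step 1: add Red to get R; options L={ — } R={ 0 } -> -1
step 2: add Blue to get RB; options L={ -1 } R={ 0 } -> -1/2
step 3: add Red to get RBR; options L={ -1 } R={ -1/2 0 } -> -3/4
step 4: add Blue to get RBRB; options L={ -1 -3/4 } R={ -1/2 0 } -> -5/8
step 5: add Red to get RBRBR; options L={ -1 -3/4 } R={ -5/8 -1/2 0 } -> -11/16
step 6: add Red to get RBRBRR; options L={ -1 -3/4 } R={ -11/16 -5/8 -1/2 0 } -> -23/32
step 7: add Red to get RBRBRRR; options L={ -1 -3/4 } R={ -23/32 -11/16 -5/8 -1/2 0 } -> -47/64
step 8: add Red to get RBRBRRRR; options L={ -1 -3/4 } R={ -47/64 -23/32 -11/16 -5/8 -1/2 0 } -> -95/128
step 9: add Blue to get RBRBRRRRB; options L={ -1 -3/4 -95/128 } R={ -47/64 -23/32 -11/16 -5/8 -1/2 0 } -> -189/256
step 10: add Blue to get RBRBRRRRBB; options L={ -1 -3/4 -95/128 -189/256 } R={ -47/64 -23/32 -11/16 -5/8 -1/2 0 } -> -377/512
step 11: add Blue to get RBRBRRRRBBB; options L={ -1 -3/4 -95/128 -189/256 -377/512 } R={ -47/64 -23/32 -11/16 -5/8 -1/2 0 } -> -753/1024
step 12: add Blue to get RBRBRRRRBBBB; options L={ -1 -3/4 -95/128 -189/256 -377/512 -753/1024 } R={ -47/64 -23/32 -11/16 -5/8 -1/2 0 } -> -1505/2048
step 13: add Blue to get RBRBRRRRBBBBB; options L={ -1 -3/4 -95/128 -189/256 -377/512 -753/1024 -1505/2048 } R={ -47/64 -23/32 -11/16 -5/8 -1/2 0 } -> -3009/4096
step 14: add Red to get RBRBRRRRBBBBBR; options L={ -1 -3/4 -95/128 -189/256 -377/512 -753/1024 -1505/2048 } R={ -3009/4096 -47/64 -23/32 -11/16 -5/8 -1/2 0 } -> -6019/8192
step 15: add Red to get RBRBRRRRBBBBBRR; options L={ -1 -3/4 -95/128 -189/256 -377/512 -753/1024 -1505/2048 } R={ -6019/8192 -3009/4096 -47/64 -23/32 -11/16 -5/8 -1/2 0 } -> -12039/16384

-12039/16384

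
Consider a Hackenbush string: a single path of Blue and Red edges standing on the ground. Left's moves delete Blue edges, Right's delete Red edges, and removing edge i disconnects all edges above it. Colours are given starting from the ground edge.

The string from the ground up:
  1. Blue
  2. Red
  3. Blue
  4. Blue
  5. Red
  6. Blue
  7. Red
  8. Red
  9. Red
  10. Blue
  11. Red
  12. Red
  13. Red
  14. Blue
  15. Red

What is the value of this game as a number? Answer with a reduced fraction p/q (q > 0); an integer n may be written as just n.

13381/16384

Recurse on prefixes of the 15-edge string Blue Red Blue Blue Red Blue Red Red Red Blue Red Red Red Blue Red:
edge 1 of 15 (Blue): { 0 | (no moves) } gives 1
edge 2 of 15 (Red): { 0 | 1 } gives 1/2
edge 3 of 15 (Blue): { 0, 1/2 | 1 } gives 3/4
edge 4 of 15 (Blue): { 0, 1/2, 3/4 | 1 } gives 7/8
edge 5 of 15 (Red): { 0, 1/2, 3/4 | 7/8, 1 } gives 13/16
edge 6 of 15 (Blue): { 0, 1/2, 3/4, 13/16 | 7/8, 1 } gives 27/32
edge 7 of 15 (Red): { 0, 1/2, 3/4, 13/16 | 27/32, 7/8, 1 } gives 53/64
edge 8 of 15 (Red): { 0, 1/2, 3/4, 13/16 | 53/64, 27/32, 7/8, 1 } gives 105/128
edge 9 of 15 (Red): { 0, 1/2, 3/4, 13/16 | 105/128, 53/64, 27/32, 7/8, 1 } gives 209/256
edge 10 of 15 (Blue): { 0, 1/2, 3/4, 13/16, 209/256 | 105/128, 53/64, 27/32, 7/8, 1 } gives 419/512
edge 11 of 15 (Red): { 0, 1/2, 3/4, 13/16, 209/256 | 419/512, 105/128, 53/64, 27/32, 7/8, 1 } gives 837/1024
edge 12 of 15 (Red): { 0, 1/2, 3/4, 13/16, 209/256 | 837/1024, 419/512, 105/128, 53/64, 27/32, 7/8, 1 } gives 1673/2048
edge 13 of 15 (Red): { 0, 1/2, 3/4, 13/16, 209/256 | 1673/2048, 837/1024, 419/512, 105/128, 53/64, 27/32, 7/8, 1 } gives 3345/4096
edge 14 of 15 (Blue): { 0, 1/2, 3/4, 13/16, 209/256, 3345/4096 | 1673/2048, 837/1024, 419/512, 105/128, 53/64, 27/32, 7/8, 1 } gives 6691/8192
edge 15 of 15 (Red): { 0, 1/2, 3/4, 13/16, 209/256, 3345/4096 | 6691/8192, 1673/2048, 837/1024, 419/512, 105/128, 53/64, 27/32, 7/8, 1 } gives 13381/16384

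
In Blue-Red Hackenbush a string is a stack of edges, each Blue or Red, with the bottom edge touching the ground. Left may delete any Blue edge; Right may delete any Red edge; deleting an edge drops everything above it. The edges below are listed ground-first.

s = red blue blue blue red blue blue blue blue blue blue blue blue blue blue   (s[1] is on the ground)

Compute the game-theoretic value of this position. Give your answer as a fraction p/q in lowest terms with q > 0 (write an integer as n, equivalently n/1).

Build value(s[:k]) for k = 1..15, string s = red blue blue blue red blue blue blue blue blue blue blue blue blue blue.
1 of 15 · r · max L −∞ · min R 0 => -1
2 of 15 · rb · max L -1 · min R 0 => -1/2
3 of 15 · rbb · max L -1/2 · min R 0 => -1/4
4 of 15 · rbbb · max L -1/4 · min R 0 => -1/8
5 of 15 · rbbbr · max L -1/4 · min R -1/8 => -3/16
6 of 15 · rbbbrb · max L -3/16 · min R -1/8 => -5/32
7 of 15 · rbbbrbb · max L -5/32 · min R -1/8 => -9/64
8 of 15 · rbbbrbbb · max L -9/64 · min R -1/8 => -17/128
9 of 15 · rbbbrbbbb · max L -17/128 · min R -1/8 => -33/256
10 of 15 · rbbbrbbbbb · max L -33/256 · min R -1/8 => -65/512
11 of 15 · rbbbrbbbbbb · max L -65/512 · min R -1/8 => -129/1024
12 of 15 · rbbbrbbbbbbb · max L -129/1024 · min R -1/8 => -257/2048
13 of 15 · rbbbrbbbbbbbb · max L -257/2048 · min R -1/8 => -513/4096
14 of 15 · rbbbrbbbbbbbbb · max L -513/4096 · min R -1/8 => -1025/8192
15 of 15 · rbbbrbbbbbbbbbb · max L -1025/8192 · min R -1/8 => -2049/16384

-2049/16384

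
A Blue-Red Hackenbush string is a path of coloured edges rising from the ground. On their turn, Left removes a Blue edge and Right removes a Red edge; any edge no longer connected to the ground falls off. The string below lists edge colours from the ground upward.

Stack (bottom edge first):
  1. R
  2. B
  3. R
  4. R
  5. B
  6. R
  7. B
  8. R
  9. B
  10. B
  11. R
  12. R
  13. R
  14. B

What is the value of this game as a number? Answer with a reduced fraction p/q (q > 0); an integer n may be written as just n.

-6813/8192

Build G(s[:k]) for k = 1..14, string s = R B R R B R B R B B R R R B.
edge 1 of 14 (R): {  | 0 } gives -1
edge 2 of 14 (B): { -1 | 0 } gives -1/2
edge 3 of 14 (R): { -1 | -1/2; 0 } gives -3/4
edge 4 of 14 (R): { -1 | -3/4; -1/2; 0 } gives -7/8
edge 5 of 14 (B): { -1; -7/8 | -3/4; -1/2; 0 } gives -13/16
edge 6 of 14 (R): { -1; -7/8 | -13/16; -3/4; -1/2; 0 } gives -27/32
edge 7 of 14 (B): { -1; -7/8; -27/32 | -13/16; -3/4; -1/2; 0 } gives -53/64
edge 8 of 14 (R): { -1; -7/8; -27/32 | -53/64; -13/16; -3/4; -1/2; 0 } gives -107/128
edge 9 of 14 (B): { -1; -7/8; -27/32; -107/128 | -53/64; -13/16; -3/4; -1/2; 0 } gives -213/256
edge 10 of 14 (B): { -1; -7/8; -27/32; -107/128; -213/256 | -53/64; -13/16; -3/4; -1/2; 0 } gives -425/512
edge 11 of 14 (R): { -1; -7/8; -27/32; -107/128; -213/256 | -425/512; -53/64; -13/16; -3/4; -1/2; 0 } gives -851/1024
edge 12 of 14 (R): { -1; -7/8; -27/32; -107/128; -213/256 | -851/1024; -425/512; -53/64; -13/16; -3/4; -1/2; 0 } gives -1703/2048
edge 13 of 14 (R): { -1; -7/8; -27/32; -107/128; -213/256 | -1703/2048; -851/1024; -425/512; -53/64; -13/16; -3/4; -1/2; 0 } gives -3407/4096
edge 14 of 14 (B): { -1; -7/8; -27/32; -107/128; -213/256; -3407/4096 | -1703/2048; -851/1024; -425/512; -53/64; -13/16; -3/4; -1/2; 0 } gives -6813/8192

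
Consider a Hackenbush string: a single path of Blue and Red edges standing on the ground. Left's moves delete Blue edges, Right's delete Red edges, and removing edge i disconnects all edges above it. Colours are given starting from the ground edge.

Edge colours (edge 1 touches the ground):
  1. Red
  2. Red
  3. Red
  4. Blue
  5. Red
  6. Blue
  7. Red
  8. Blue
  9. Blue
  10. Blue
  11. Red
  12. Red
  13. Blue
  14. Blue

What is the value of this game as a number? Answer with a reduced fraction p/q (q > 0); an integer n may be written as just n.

-5401/2048

Recurse on prefixes of the 14-edge string Red Red Red Blue Red Blue Red Blue Blue Blue Red Red Blue Blue:
1 of 14 · R · max L −∞ · min R 0 => -1
2 of 14 · RR · max L −∞ · min R -1 => -2
3 of 14 · RRR · max L −∞ · min R -2 => -3
4 of 14 · RRRB · max L -3 · min R -2 => -5/2
5 of 14 · RRRBR · max L -3 · min R -5/2 => -11/4
6 of 14 · RRRBRB · max L -11/4 · min R -5/2 => -21/8
7 of 14 · RRRBRBR · max L -11/4 · min R -21/8 => -43/16
8 of 14 · RRRBRBRB · max L -43/16 · min R -21/8 => -85/32
9 of 14 · RRRBRBRBB · max L -85/32 · min R -21/8 => -169/64
10 of 14 · RRRBRBRBBB · max L -169/64 · min R -21/8 => -337/128
11 of 14 · RRRBRBRBBBR · max L -169/64 · min R -337/128 => -675/256
12 of 14 · RRRBRBRBBBRR · max L -169/64 · min R -675/256 => -1351/512
13 of 14 · RRRBRBRBBBRRB · max L -1351/512 · min R -675/256 => -2701/1024
14 of 14 · RRRBRBRBBBRRBB · max L -2701/1024 · min R -675/256 => -5401/2048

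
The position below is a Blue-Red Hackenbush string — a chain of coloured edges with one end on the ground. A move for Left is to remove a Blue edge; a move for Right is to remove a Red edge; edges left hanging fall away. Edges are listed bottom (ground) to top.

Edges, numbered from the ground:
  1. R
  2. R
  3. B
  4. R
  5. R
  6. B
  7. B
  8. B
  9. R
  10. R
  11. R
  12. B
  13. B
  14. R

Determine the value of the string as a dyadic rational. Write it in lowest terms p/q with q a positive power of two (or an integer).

Prefix values for R R B R R B B B R R R B B R via {L|R} + simplicity:
step 1: add R to get R; options L={ none } R={ 0 } => -1
step 2: add R to get RR; options L={ none } R={ -1,0 } => -2
step 3: add B to get RRB; options L={ -2 } R={ -1,0 } => -3/2
step 4: add R to get RRBR; options L={ -2 } R={ -3/2,-1,0 } => -7/4
step 5: add R to get RRBRR; options L={ -2 } R={ -7/4,-3/2,-1,0 } => -15/8
step 6: add B to get RRBRRB; options L={ -2,-15/8 } R={ -7/4,-3/2,-1,0 } => -29/16
step 7: add B to get RRBRRBB; options L={ -2,-15/8,-29/16 } R={ -7/4,-3/2,-1,0 } => -57/32
step 8: add B to get RRBRRBBB; options L={ -2,-15/8,-29/16,-57/32 } R={ -7/4,-3/2,-1,0 } => -113/64
step 9: add R to get RRBRRBBBR; options L={ -2,-15/8,-29/16,-57/32 } R={ -113/64,-7/4,-3/2,-1,0 } => -227/128
step 10: add R to get RRBRRBBBRR; options L={ -2,-15/8,-29/16,-57/32 } R={ -227/128,-113/64,-7/4,-3/2,-1,0 } => -455/256
step 11: add R to get RRBRRBBBRRR; options L={ -2,-15/8,-29/16,-57/32 } R={ -455/256,-227/128,-113/64,-7/4,-3/2,-1,0 } => -911/512
step 12: add B to get RRBRRBBBRRRB; options L={ -2,-15/8,-29/16,-57/32,-911/512 } R={ -455/256,-227/128,-113/64,-7/4,-3/2,-1,0 } => -1821/1024
step 13: add B to get RRBRRBBBRRRBB; options L={ -2,-15/8,-29/16,-57/32,-911/512,-1821/1024 } R={ -455/256,-227/128,-113/64,-7/4,-3/2,-1,0 } => -3641/2048
step 14: add R to get RRBRRBBBRRRBBR; options L={ -2,-15/8,-29/16,-57/32,-911/512,-1821/1024 } R={ -3641/2048,-455/256,-227/128,-113/64,-7/4,-3/2,-1,0 } => -7283/4096

-7283/4096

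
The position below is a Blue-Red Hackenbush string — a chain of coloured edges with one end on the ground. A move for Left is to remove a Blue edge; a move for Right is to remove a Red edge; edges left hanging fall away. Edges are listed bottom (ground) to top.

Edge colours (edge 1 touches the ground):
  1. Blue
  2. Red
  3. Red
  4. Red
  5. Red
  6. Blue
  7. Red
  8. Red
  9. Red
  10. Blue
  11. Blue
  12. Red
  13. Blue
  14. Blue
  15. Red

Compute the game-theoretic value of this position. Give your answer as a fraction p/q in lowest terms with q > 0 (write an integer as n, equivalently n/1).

1133/16384

Build g(s[:k]) for k = 1..15, string s = Blue Red Red Red Red Blue Red Red Red Blue Blue Red Blue Blue Red.
1 of 15 · B · max L 0 · min R +∞ → 1
2 of 15 · BR · max L 0 · min R 1 → 1/2
3 of 15 · BRR · max L 0 · min R 1/2 → 1/4
4 of 15 · BRRR · max L 0 · min R 1/4 → 1/8
5 of 15 · BRRRR · max L 0 · min R 1/8 → 1/16
6 of 15 · BRRRRB · max L 1/16 · min R 1/8 → 3/32
7 of 15 · BRRRRBR · max L 1/16 · min R 3/32 → 5/64
8 of 15 · BRRRRBRR · max L 1/16 · min R 5/64 → 9/128
9 of 15 · BRRRRBRRR · max L 1/16 · min R 9/128 → 17/256
10 of 15 · BRRRRBRRRB · max L 17/256 · min R 9/128 → 35/512
11 of 15 · BRRRRBRRRBB · max L 35/512 · min R 9/128 → 71/1024
12 of 15 · BRRRRBRRRBBR · max L 35/512 · min R 71/1024 → 141/2048
13 of 15 · BRRRRBRRRBBRB · max L 141/2048 · min R 71/1024 → 283/4096
14 of 15 · BRRRRBRRRBBRBB · max L 283/4096 · min R 71/1024 → 567/8192
15 of 15 · BRRRRBRRRBBRBBR · max L 283/4096 · min R 567/8192 → 1133/16384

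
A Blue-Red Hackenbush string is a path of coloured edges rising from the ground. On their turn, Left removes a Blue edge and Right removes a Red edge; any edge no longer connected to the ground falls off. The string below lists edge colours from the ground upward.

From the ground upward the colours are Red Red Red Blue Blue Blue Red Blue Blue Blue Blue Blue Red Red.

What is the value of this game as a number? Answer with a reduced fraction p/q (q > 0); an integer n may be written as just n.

Build v(s[:k]) for k = 1..14, string s = Red Red Red Blue Blue Blue Red Blue Blue Blue Blue Blue Red Red.
v_1 [R]  L=[∅]  R=[0]  — -1
v_2 [RR]  L=[∅]  R=[-1,0]  — -2
v_3 [RRR]  L=[∅]  R=[-2,-1,0]  — -3
v_4 [RRRB]  L=[-3]  R=[-2,-1,0]  — -5/2
v_5 [RRRBB]  L=[-3,-5/2]  R=[-2,-1,0]  — -9/4
v_6 [RRRBBB]  L=[-3,-5/2,-9/4]  R=[-2,-1,0]  — -17/8
v_7 [RRRBBBR]  L=[-3,-5/2,-9/4]  R=[-17/8,-2,-1,0]  — -35/16
v_8 [RRRBBBRB]  L=[-3,-5/2,-9/4,-35/16]  R=[-17/8,-2,-1,0]  — -69/32
v_9 [RRRBBBRBB]  L=[-3,-5/2,-9/4,-35/16,-69/32]  R=[-17/8,-2,-1,0]  — -137/64
v_10 [RRRBBBRBBB]  L=[-3,-5/2,-9/4,-35/16,-69/32,-137/64]  R=[-17/8,-2,-1,0]  — -273/128
v_11 [RRRBBBRBBBB]  L=[-3,-5/2,-9/4,-35/16,-69/32,-137/64,-273/128]  R=[-17/8,-2,-1,0]  — -545/256
v_12 [RRRBBBRBBBBB]  L=[-3,-5/2,-9/4,-35/16,-69/32,-137/64,-273/128,-545/256]  R=[-17/8,-2,-1,0]  — -1089/512
v_13 [RRRBBBRBBBBBR]  L=[-3,-5/2,-9/4,-35/16,-69/32,-137/64,-273/128,-545/256]  R=[-1089/512,-17/8,-2,-1,0]  — -2179/1024
v_14 [RRRBBBRBBBBBRR]  L=[-3,-5/2,-9/4,-35/16,-69/32,-137/64,-273/128,-545/256]  R=[-2179/1024,-1089/512,-17/8,-2,-1,0]  — -4359/2048

-4359/2048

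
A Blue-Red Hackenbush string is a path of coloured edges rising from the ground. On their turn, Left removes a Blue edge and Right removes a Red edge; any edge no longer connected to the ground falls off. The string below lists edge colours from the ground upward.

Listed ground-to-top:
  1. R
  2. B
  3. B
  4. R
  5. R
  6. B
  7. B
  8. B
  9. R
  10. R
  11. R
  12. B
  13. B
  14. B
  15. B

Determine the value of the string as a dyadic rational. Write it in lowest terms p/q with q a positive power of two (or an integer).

-6369/16384

edge 1 of 15 (R): { none | 0 } so -1
edge 2 of 15 (B): { -1 | 0 } so -1/2
edge 3 of 15 (B): { -1 -1/2 | 0 } so -1/4
edge 4 of 15 (R): { -1 -1/2 | -1/4 0 } so -3/8
edge 5 of 15 (R): { -1 -1/2 | -3/8 -1/4 0 } so -7/16
edge 6 of 15 (B): { -1 -1/2 -7/16 | -3/8 -1/4 0 } so -13/32
edge 7 of 15 (B): { -1 -1/2 -7/16 -13/32 | -3/8 -1/4 0 } so -25/64
edge 8 of 15 (B): { -1 -1/2 -7/16 -13/32 -25/64 | -3/8 -1/4 0 } so -49/128
edge 9 of 15 (R): { -1 -1/2 -7/16 -13/32 -25/64 | -49/128 -3/8 -1/4 0 } so -99/256
edge 10 of 15 (R): { -1 -1/2 -7/16 -13/32 -25/64 | -99/256 -49/128 -3/8 -1/4 0 } so -199/512
edge 11 of 15 (R): { -1 -1/2 -7/16 -13/32 -25/64 | -199/512 -99/256 -49/128 -3/8 -1/4 0 } so -399/1024
edge 12 of 15 (B): { -1 -1/2 -7/16 -13/32 -25/64 -399/1024 | -199/512 -99/256 -49/128 -3/8 -1/4 0 } so -797/2048
edge 13 of 15 (B): { -1 -1/2 -7/16 -13/32 -25/64 -399/1024 -797/2048 | -199/512 -99/256 -49/128 -3/8 -1/4 0 } so -1593/4096
edge 14 of 15 (B): { -1 -1/2 -7/16 -13/32 -25/64 -399/1024 -797/2048 -1593/4096 | -199/512 -99/256 -49/128 -3/8 -1/4 0 } so -3185/8192
edge 15 of 15 (B): { -1 -1/2 -7/16 -13/32 -25/64 -399/1024 -797/2048 -1593/4096 -3185/8192 | -199/512 -99/256 -49/128 -3/8 -1/4 0 } so -6369/16384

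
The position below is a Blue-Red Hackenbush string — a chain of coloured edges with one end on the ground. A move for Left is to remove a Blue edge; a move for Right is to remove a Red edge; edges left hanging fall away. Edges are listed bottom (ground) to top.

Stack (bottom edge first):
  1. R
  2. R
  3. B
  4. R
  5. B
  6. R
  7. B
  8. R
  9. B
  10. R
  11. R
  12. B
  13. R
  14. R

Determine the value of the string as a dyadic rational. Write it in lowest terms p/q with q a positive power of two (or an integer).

-6839/4096

val(R) = {  | 0 } -> -1
val(RR) = {  | -1; 0 } -> -2
val(RRB) = { -2 | -1; 0 } -> -3/2
val(RRBR) = { -2 | -3/2; -1; 0 } -> -7/4
val(RRBRB) = { -2; -7/4 | -3/2; -1; 0 } -> -13/8
val(RRBRBR) = { -2; -7/4 | -13/8; -3/2; -1; 0 } -> -27/16
val(RRBRBRB) = { -2; -7/4; -27/16 | -13/8; -3/2; -1; 0 } -> -53/32
val(RRBRBRBR) = { -2; -7/4; -27/16 | -53/32; -13/8; -3/2; -1; 0 } -> -107/64
val(RRBRBRBRB) = { -2; -7/4; -27/16; -107/64 | -53/32; -13/8; -3/2; -1; 0 } -> -213/128
val(RRBRBRBRBR) = { -2; -7/4; -27/16; -107/64 | -213/128; -53/32; -13/8; -3/2; -1; 0 } -> -427/256
val(RRBRBRBRBRR) = { -2; -7/4; -27/16; -107/64 | -427/256; -213/128; -53/32; -13/8; -3/2; -1; 0 } -> -855/512
val(RRBRBRBRBRRB) = { -2; -7/4; -27/16; -107/64; -855/512 | -427/256; -213/128; -53/32; -13/8; -3/2; -1; 0 } -> -1709/1024
val(RRBRBRBRBRRBR) = { -2; -7/4; -27/16; -107/64; -855/512 | -1709/1024; -427/256; -213/128; -53/32; -13/8; -3/2; -1; 0 } -> -3419/2048
val(RRBRBRBRBRRBRR) = { -2; -7/4; -27/16; -107/64; -855/512 | -3419/2048; -1709/1024; -427/256; -213/128; -53/32; -13/8; -3/2; -1; 0 } -> -6839/4096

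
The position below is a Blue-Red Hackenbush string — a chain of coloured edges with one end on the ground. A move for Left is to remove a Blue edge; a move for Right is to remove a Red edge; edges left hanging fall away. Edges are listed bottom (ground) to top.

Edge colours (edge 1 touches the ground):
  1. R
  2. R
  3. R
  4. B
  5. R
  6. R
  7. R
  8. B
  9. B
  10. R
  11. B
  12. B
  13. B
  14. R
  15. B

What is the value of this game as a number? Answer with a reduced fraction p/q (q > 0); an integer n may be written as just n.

-11845/4096

value(R) = { ∅ | 0 } = -1
value(RR) = { ∅ | -1,0 } = -2
value(RRR) = { ∅ | -2,-1,0 } = -3
value(RRRB) = { -3 | -2,-1,0 } = -5/2
value(RRRBR) = { -3 | -5/2,-2,-1,0 } = -11/4
value(RRRBRR) = { -3 | -11/4,-5/2,-2,-1,0 } = -23/8
value(RRRBRRR) = { -3 | -23/8,-11/4,-5/2,-2,-1,0 } = -47/16
value(RRRBRRRB) = { -3,-47/16 | -23/8,-11/4,-5/2,-2,-1,0 } = -93/32
value(RRRBRRRBB) = { -3,-47/16,-93/32 | -23/8,-11/4,-5/2,-2,-1,0 } = -185/64
value(RRRBRRRBBR) = { -3,-47/16,-93/32 | -185/64,-23/8,-11/4,-5/2,-2,-1,0 } = -371/128
value(RRRBRRRBBRB) = { -3,-47/16,-93/32,-371/128 | -185/64,-23/8,-11/4,-5/2,-2,-1,0 } = -741/256
value(RRRBRRRBBRBB) = { -3,-47/16,-93/32,-371/128,-741/256 | -185/64,-23/8,-11/4,-5/2,-2,-1,0 } = -1481/512
value(RRRBRRRBBRBBB) = { -3,-47/16,-93/32,-371/128,-741/256,-1481/512 | -185/64,-23/8,-11/4,-5/2,-2,-1,0 } = -2961/1024
value(RRRBRRRBBRBBBR) = { -3,-47/16,-93/32,-371/128,-741/256,-1481/512 | -2961/1024,-185/64,-23/8,-11/4,-5/2,-2,-1,0 } = -5923/2048
value(RRRBRRRBBRBBBRB) = { -3,-47/16,-93/32,-371/128,-741/256,-1481/512,-5923/2048 | -2961/1024,-185/64,-23/8,-11/4,-5/2,-2,-1,0 } = -11845/4096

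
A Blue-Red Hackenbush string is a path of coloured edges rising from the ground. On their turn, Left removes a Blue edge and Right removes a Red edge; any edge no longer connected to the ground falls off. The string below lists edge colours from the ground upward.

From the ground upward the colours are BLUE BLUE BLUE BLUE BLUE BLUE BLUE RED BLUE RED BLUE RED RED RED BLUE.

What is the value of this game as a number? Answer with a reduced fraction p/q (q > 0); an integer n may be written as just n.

Build val(s[:k]) for k = 1..15, string s = BLUE BLUE BLUE BLUE BLUE BLUE BLUE RED BLUE RED BLUE RED RED RED BLUE.
val_1 [B]  L=[0]  R=[(no moves)]  -> 1
val_2 [BB]  L=[0 1]  R=[(no moves)]  -> 2
val_3 [BBB]  L=[0 1 2]  R=[(no moves)]  -> 3
val_4 [BBBB]  L=[0 1 2 3]  R=[(no moves)]  -> 4
val_5 [BBBBB]  L=[0 1 2 3 4]  R=[(no moves)]  -> 5
val_6 [BBBBBB]  L=[0 1 2 3 4 5]  R=[(no moves)]  -> 6
val_7 [BBBBBBB]  L=[0 1 2 3 4 5 6]  R=[(no moves)]  -> 7
val_8 [BBBBBBBR]  L=[0 1 2 3 4 5 6]  R=[7]  -> 13/2
val_9 [BBBBBBBRB]  L=[0 1 2 3 4 5 6 13/2]  R=[7]  -> 27/4
val_10 [BBBBBBBRBR]  L=[0 1 2 3 4 5 6 13/2]  R=[27/4 7]  -> 53/8
val_11 [BBBBBBBRBRB]  L=[0 1 2 3 4 5 6 13/2 53/8]  R=[27/4 7]  -> 107/16
val_12 [BBBBBBBRBRBR]  L=[0 1 2 3 4 5 6 13/2 53/8]  R=[107/16 27/4 7]  -> 213/32
val_13 [BBBBBBBRBRBRR]  L=[0 1 2 3 4 5 6 13/2 53/8]  R=[213/32 107/16 27/4 7]  -> 425/64
val_14 [BBBBBBBRBRBRRR]  L=[0 1 2 3 4 5 6 13/2 53/8]  R=[425/64 213/32 107/16 27/4 7]  -> 849/128
val_15 [BBBBBBBRBRBRRRB]  L=[0 1 2 3 4 5 6 13/2 53/8 849/128]  R=[425/64 213/32 107/16 27/4 7]  -> 1699/256

1699/256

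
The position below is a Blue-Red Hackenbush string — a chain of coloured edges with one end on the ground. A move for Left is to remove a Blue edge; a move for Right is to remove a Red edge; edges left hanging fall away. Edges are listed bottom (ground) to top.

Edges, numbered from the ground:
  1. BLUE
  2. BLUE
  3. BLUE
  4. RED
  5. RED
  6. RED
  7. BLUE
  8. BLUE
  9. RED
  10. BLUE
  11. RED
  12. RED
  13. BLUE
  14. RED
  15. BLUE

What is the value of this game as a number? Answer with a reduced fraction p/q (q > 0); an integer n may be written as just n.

B: Left { 0 }, Right { · } — simplest 1
BB: Left { 0, 1 }, Right { · } — simplest 2
BBB: Left { 0, 1, 2 }, Right { · } — simplest 3
BBBR: Left { 0, 1, 2 }, Right { 3 } — simplest 5/2
BBBRR: Left { 0, 1, 2 }, Right { 5/2, 3 } — simplest 9/4
BBBRRR: Left { 0, 1, 2 }, Right { 9/4, 5/2, 3 } — simplest 17/8
BBBRRRB: Left { 0, 1, 2, 17/8 }, Right { 9/4, 5/2, 3 } — simplest 35/16
BBBRRRBB: Left { 0, 1, 2, 17/8, 35/16 }, Right { 9/4, 5/2, 3 } — simplest 71/32
BBBRRRBBR: Left { 0, 1, 2, 17/8, 35/16 }, Right { 71/32, 9/4, 5/2, 3 } — simplest 141/64
BBBRRRBBRB: Left { 0, 1, 2, 17/8, 35/16, 141/64 }, Right { 71/32, 9/4, 5/2, 3 } — simplest 283/128
BBBRRRBBRBR: Left { 0, 1, 2, 17/8, 35/16, 141/64 }, Right { 283/128, 71/32, 9/4, 5/2, 3 } — simplest 565/256
BBBRRRBBRBRR: Left { 0, 1, 2, 17/8, 35/16, 141/64 }, Right { 565/256, 283/128, 71/32, 9/4, 5/2, 3 } — simplest 1129/512
BBBRRRBBRBRRB: Left { 0, 1, 2, 17/8, 35/16, 141/64, 1129/512 }, Right { 565/256, 283/128, 71/32, 9/4, 5/2, 3 } — simplest 2259/1024
BBBRRRBBRBRRBR: Left { 0, 1, 2, 17/8, 35/16, 141/64, 1129/512 }, Right { 2259/1024, 565/256, 283/128, 71/32, 9/4, 5/2, 3 } — simplest 4517/2048
BBBRRRBBRBRRBRB: Left { 0, 1, 2, 17/8, 35/16, 141/64, 1129/512, 4517/2048 }, Right { 2259/1024, 565/256, 283/128, 71/32, 9/4, 5/2, 3 } — simplest 9035/4096

9035/4096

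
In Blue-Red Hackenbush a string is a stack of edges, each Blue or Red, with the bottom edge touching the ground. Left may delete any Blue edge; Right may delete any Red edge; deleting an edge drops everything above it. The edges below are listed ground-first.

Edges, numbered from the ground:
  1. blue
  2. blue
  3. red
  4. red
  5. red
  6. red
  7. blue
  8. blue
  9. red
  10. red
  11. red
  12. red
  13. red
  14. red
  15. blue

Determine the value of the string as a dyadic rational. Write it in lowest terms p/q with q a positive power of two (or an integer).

b: Left { 0 }, Right { (no moves) } so simplest 1
bb: Left { 0,1 }, Right { (no moves) } so simplest 2
bbr: Left { 0,1 }, Right { 2 } so simplest 3/2
bbrr: Left { 0,1 }, Right { 3/2,2 } so simplest 5/4
bbrrr: Left { 0,1 }, Right { 5/4,3/2,2 } so simplest 9/8
bbrrrr: Left { 0,1 }, Right { 9/8,5/4,3/2,2 } so simplest 17/16
bbrrrrb: Left { 0,1,17/16 }, Right { 9/8,5/4,3/2,2 } so simplest 35/32
bbrrrrbb: Left { 0,1,17/16,35/32 }, Right { 9/8,5/4,3/2,2 } so simplest 71/64
bbrrrrbbr: Left { 0,1,17/16,35/32 }, Right { 71/64,9/8,5/4,3/2,2 } so simplest 141/128
bbrrrrbbrr: Left { 0,1,17/16,35/32 }, Right { 141/128,71/64,9/8,5/4,3/2,2 } so simplest 281/256
bbrrrrbbrrr: Left { 0,1,17/16,35/32 }, Right { 281/256,141/128,71/64,9/8,5/4,3/2,2 } so simplest 561/512
bbrrrrbbrrrr: Left { 0,1,17/16,35/32 }, Right { 561/512,281/256,141/128,71/64,9/8,5/4,3/2,2 } so simplest 1121/1024
bbrrrrbbrrrrr: Left { 0,1,17/16,35/32 }, Right { 1121/1024,561/512,281/256,141/128,71/64,9/8,5/4,3/2,2 } so simplest 2241/2048
bbrrrrbbrrrrrr: Left { 0,1,17/16,35/32 }, Right { 2241/2048,1121/1024,561/512,281/256,141/128,71/64,9/8,5/4,3/2,2 } so simplest 4481/4096
bbrrrrbbrrrrrrb: Left { 0,1,17/16,35/32,4481/4096 }, Right { 2241/2048,1121/1024,561/512,281/256,141/128,71/64,9/8,5/4,3/2,2 } so simplest 8963/8192

8963/8192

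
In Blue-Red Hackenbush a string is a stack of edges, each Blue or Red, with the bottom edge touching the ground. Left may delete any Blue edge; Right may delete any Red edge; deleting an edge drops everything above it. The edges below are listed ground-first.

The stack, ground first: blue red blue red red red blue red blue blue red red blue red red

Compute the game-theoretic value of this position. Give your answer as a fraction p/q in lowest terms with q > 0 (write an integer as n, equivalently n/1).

8905/16384

Build G(s[:k]) for k = 1..15, string s = blue red blue red red red blue red blue blue red red blue red red.
G(b) = { 0 | — } -> 1
G(br) = { 0 | 1 } -> 1/2
G(brb) = { 0, 1/2 | 1 } -> 3/4
G(brbr) = { 0, 1/2 | 3/4, 1 } -> 5/8
G(brbrr) = { 0, 1/2 | 5/8, 3/4, 1 } -> 9/16
G(brbrrr) = { 0, 1/2 | 9/16, 5/8, 3/4, 1 } -> 17/32
G(brbrrrb) = { 0, 1/2, 17/32 | 9/16, 5/8, 3/4, 1 } -> 35/64
G(brbrrrbr) = { 0, 1/2, 17/32 | 35/64, 9/16, 5/8, 3/4, 1 } -> 69/128
G(brbrrrbrb) = { 0, 1/2, 17/32, 69/128 | 35/64, 9/16, 5/8, 3/4, 1 } -> 139/256
G(brbrrrbrbb) = { 0, 1/2, 17/32, 69/128, 139/256 | 35/64, 9/16, 5/8, 3/4, 1 } -> 279/512
G(brbrrrbrbbr) = { 0, 1/2, 17/32, 69/128, 139/256 | 279/512, 35/64, 9/16, 5/8, 3/4, 1 } -> 557/1024
G(brbrrrbrbbrr) = { 0, 1/2, 17/32, 69/128, 139/256 | 557/1024, 279/512, 35/64, 9/16, 5/8, 3/4, 1 } -> 1113/2048
G(brbrrrbrbbrrb) = { 0, 1/2, 17/32, 69/128, 139/256, 1113/2048 | 557/1024, 279/512, 35/64, 9/16, 5/8, 3/4, 1 } -> 2227/4096
G(brbrrrbrbbrrbr) = { 0, 1/2, 17/32, 69/128, 139/256, 1113/2048 | 2227/4096, 557/1024, 279/512, 35/64, 9/16, 5/8, 3/4, 1 } -> 4453/8192
G(brbrrrbrbbrrbrr) = { 0, 1/2, 17/32, 69/128, 139/256, 1113/2048 | 4453/8192, 2227/4096, 557/1024, 279/512, 35/64, 9/16, 5/8, 3/4, 1 } -> 8905/16384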